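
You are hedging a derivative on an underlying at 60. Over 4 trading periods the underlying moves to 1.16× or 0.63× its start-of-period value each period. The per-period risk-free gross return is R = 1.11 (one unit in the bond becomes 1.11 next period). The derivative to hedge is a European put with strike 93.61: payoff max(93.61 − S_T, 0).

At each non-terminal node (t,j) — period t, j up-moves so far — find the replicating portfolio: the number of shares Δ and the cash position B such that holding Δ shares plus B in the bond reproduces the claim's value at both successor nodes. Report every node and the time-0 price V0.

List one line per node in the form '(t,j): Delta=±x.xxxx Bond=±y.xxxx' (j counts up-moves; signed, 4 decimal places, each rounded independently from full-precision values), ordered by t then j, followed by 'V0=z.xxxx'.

Risk-neutral probability p* = (R−d)/(u−d) = (1.11−0.63)/(1.16−0.63) = 0.9057.
Terminal values V(4,·): V(4,0)=84.1582, V(4,1)=76.2067, V(4,2)=61.5659, V(4,3)=34.6081, V(4,4)=0.0000
(3,0): S=15.0028. Δ = (V_up−V_dn)/(S_up−S_dn) = (76.2067−84.1582)/(17.4033−9.4518) = -1.0000. V = [p*·76.2067 + (1−p*)·84.1582]/1.11 = 69.3305. B = V − Δ·S = 84.3333.
(3,1): S=27.6242. Δ = (V_up−V_dn)/(S_up−S_dn) = (61.5659−76.2067)/(32.0441−17.4033) = -1.0000. V = [p*·61.5659 + (1−p*)·76.2067]/1.11 = 56.7091. B = V − Δ·S = 84.3333.
(3,2): S=50.8637. Δ = (V_up−V_dn)/(S_up−S_dn) = (34.6081−61.5659)/(59.0019−32.0441) = -1.0000. V = [p*·34.6081 + (1−p*)·61.5659]/1.11 = 33.4697. B = V − Δ·S = 84.3333.
(3,3): S=93.6538. Δ = (V_up−V_dn)/(S_up−S_dn) = (0.0000−34.6081)/(108.6384−59.0019) = -0.6972. V = [p*·0.0000 + (1−p*)·34.6081]/1.11 = 2.9414. B = V − Δ·S = 68.2397.
(2,0): S=23.8140. Δ = (V_up−V_dn)/(S_up−S_dn) = (56.7091−69.3305)/(27.6242−15.0028) = -1.0000. V = [p*·56.7091 + (1−p*)·69.3305]/1.11 = 52.1620. B = V − Δ·S = 75.9760.
(2,1): S=43.8480. Δ = (V_up−V_dn)/(S_up−S_dn) = (33.4697−56.7091)/(50.8637−27.6242) = -1.0000. V = [p*·33.4697 + (1−p*)·56.7091]/1.11 = 32.1280. B = V − Δ·S = 75.9760.
(2,2): S=80.7360. Δ = (V_up−V_dn)/(S_up−S_dn) = (2.9414−33.4697)/(93.6538−50.8637) = -0.7134. V = [p*·2.9414 + (1−p*)·33.4697]/1.11 = 5.2445. B = V − Δ·S = 62.8450.
(1,0): S=37.8000. Δ = (V_up−V_dn)/(S_up−S_dn) = (32.1280−52.1620)/(43.8480−23.8140) = -1.0000. V = [p*·32.1280 + (1−p*)·52.1620]/1.11 = 30.6468. B = V − Δ·S = 68.4468.
(1,1): S=69.6000. Δ = (V_up−V_dn)/(S_up−S_dn) = (5.2445−32.1280)/(80.7360−43.8480) = -0.7288. V = [p*·5.2445 + (1−p*)·32.1280]/1.11 = 7.0096. B = V − Δ·S = 57.7332.
(0,0): S=60.0000. Δ = (V_up−V_dn)/(S_up−S_dn) = (7.0096−30.6468)/(69.6000−37.8000) = -0.7433. V = [p*·7.0096 + (1−p*)·30.6468]/1.11 = 8.3239. B = V − Δ·S = 52.9224.
Root portfolio cost Δ·60+B reproduces V0=8.3239.

(0,0): Delta=-0.7433 Bond=52.9224
(1,0): Delta=-1.0000 Bond=68.4468
(1,1): Delta=-0.7288 Bond=57.7332
(2,0): Delta=-1.0000 Bond=75.9760
(2,1): Delta=-1.0000 Bond=75.9760
(2,2): Delta=-0.7134 Bond=62.8450
(3,0): Delta=-1.0000 Bond=84.3333
(3,1): Delta=-1.0000 Bond=84.3333
(3,2): Delta=-1.0000 Bond=84.3333
(3,3): Delta=-0.6972 Bond=68.2397
V0=8.3239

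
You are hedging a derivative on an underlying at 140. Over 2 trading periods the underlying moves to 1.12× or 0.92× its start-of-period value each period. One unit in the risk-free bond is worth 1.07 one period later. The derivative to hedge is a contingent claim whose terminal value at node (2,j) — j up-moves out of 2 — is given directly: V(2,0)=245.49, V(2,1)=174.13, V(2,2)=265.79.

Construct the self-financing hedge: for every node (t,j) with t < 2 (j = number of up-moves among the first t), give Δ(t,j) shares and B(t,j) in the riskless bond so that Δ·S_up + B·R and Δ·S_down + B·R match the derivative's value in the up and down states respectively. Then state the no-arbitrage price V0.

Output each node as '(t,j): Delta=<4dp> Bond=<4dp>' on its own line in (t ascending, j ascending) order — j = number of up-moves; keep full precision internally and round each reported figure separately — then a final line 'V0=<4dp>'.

Risk-neutral probability p* = (R−d)/(u−d) = (1.07−0.92)/(1.12−0.92) = 0.7500.
Payoff layer (t=2): V(2,0)=245.4900, V(2,1)=174.1300, V(2,2)=265.7900
Node (1,0) S=128.8000: V=(p*·174.1300+(1−p*)·245.4900)/1.07=179.4112; Δ=(174.1300−245.4900)/(144.2560−118.4960)=-2.7702; B=V−Δ·S=536.2112
Node (1,1) S=156.8000: V=(p*·265.7900+(1−p*)·174.1300)/1.07=226.9860; Δ=(265.7900−174.1300)/(175.6160−144.2560)=2.9228; B=V−Δ·S=-231.3140
Node (0,0) S=140.0000: V=(p*·226.9860+(1−p*)·179.4112)/1.07=201.0208; Δ=(226.9860−179.4112)/(156.8000−128.8000)=1.6991; B=V−Δ·S=-36.8530
Root portfolio cost Δ·140+B reproduces V0=201.0208.

(0,0): Delta=1.6991 Bond=-36.8530
(1,0): Delta=-2.7702 Bond=536.2112
(1,1): Delta=2.9228 Bond=-231.3140
V0=201.0208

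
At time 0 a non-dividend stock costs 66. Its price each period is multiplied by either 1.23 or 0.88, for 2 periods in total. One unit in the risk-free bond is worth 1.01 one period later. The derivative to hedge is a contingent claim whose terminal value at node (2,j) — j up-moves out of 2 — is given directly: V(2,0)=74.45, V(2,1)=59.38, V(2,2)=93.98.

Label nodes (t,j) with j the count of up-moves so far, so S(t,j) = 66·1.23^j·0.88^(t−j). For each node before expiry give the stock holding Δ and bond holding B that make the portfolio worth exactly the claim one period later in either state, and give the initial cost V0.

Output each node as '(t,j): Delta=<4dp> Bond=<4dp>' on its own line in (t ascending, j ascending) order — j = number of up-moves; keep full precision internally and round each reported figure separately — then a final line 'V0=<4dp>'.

Risk-neutral probability p* = (R−d)/(u−d) = (1.01−0.88)/(1.23−0.88) = 0.3714.
Terminal values V(2,·): V(2,0)=74.4500, V(2,1)=59.3800, V(2,2)=93.9800
  t=1,j=0: stock 58.0800 → up 71.4384 (V=59.3800), down 51.1104 (V=74.4500). Price 68.1709; hedge Δ=-0.7413, bond B=111.2280.
  t=1,j=1: stock 81.1800 → up 99.8514 (V=93.9800), down 71.4384 (V=59.3800). Price 71.5163; hedge Δ=1.2178, bond B=-27.3409.
  t=0,j=0: stock 66.0000 → up 81.1800 (V=71.5163), down 58.0800 (V=68.1709). Price 68.7262; hedge Δ=0.1448, bond B=59.1679.
Each (Δ,B) replicates both successor values, so the strategy is self-financing and V0 is arbitrage-free.

(0,0): Delta=0.1448 Bond=59.1679
(1,0): Delta=-0.7413 Bond=111.2280
(1,1): Delta=1.2178 Bond=-27.3409
V0=68.7262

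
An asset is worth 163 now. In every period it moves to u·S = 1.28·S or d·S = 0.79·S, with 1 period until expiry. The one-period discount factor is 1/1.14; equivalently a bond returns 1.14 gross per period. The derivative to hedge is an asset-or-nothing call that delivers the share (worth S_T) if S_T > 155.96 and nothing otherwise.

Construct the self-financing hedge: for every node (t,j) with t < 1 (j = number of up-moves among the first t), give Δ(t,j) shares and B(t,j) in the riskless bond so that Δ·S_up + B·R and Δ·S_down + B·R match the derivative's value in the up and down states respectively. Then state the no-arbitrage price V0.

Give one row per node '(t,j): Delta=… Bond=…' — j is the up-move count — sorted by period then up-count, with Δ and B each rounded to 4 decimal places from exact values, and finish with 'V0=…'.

(0,0): Delta=2.6122 Bond=-295.0691
V0=130.7268

No-arbitrage ⇒ martingale measure with p* = (R−d)/(u−d) = 0.7143.
Terminal payoffs: V(1,0)=0.0000, V(1,1)=208.6400
  t=0,j=0: stock 163.0000 → up 208.6400 (V=208.6400), down 128.7700 (V=0.0000). Price 130.7268; hedge Δ=2.6122, bond B=-295.0691.
The time-0 hedge costs 130.7268, which is the no-arbitrage price.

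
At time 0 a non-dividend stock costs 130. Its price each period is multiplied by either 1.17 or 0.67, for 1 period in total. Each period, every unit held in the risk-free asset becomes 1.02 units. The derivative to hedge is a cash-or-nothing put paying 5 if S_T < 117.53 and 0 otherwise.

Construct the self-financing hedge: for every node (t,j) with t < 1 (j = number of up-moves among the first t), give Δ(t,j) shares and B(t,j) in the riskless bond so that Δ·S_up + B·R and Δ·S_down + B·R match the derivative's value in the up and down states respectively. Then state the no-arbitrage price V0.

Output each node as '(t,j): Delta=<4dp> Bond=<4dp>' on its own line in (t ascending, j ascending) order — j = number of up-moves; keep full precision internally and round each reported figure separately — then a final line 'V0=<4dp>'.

Risk-neutral probability p* = (R−d)/(u−d) = (1.02−0.67)/(1.17−0.67) = 0.7000.
Terminal payoffs: V(1,0)=5.0000, V(1,1)=0.0000
Node (0,0) S=130.0000: V=(p*·0.0000+(1−p*)·5.0000)/1.02=1.4706; Δ=(0.0000−5.0000)/(152.1000−87.1000)=-0.0769; B=V−Δ·S=11.4706
Self-financing check: at every node Δ·S+B equals the discounted successor values.

(0,0): Delta=-0.0769 Bond=11.4706
V0=1.4706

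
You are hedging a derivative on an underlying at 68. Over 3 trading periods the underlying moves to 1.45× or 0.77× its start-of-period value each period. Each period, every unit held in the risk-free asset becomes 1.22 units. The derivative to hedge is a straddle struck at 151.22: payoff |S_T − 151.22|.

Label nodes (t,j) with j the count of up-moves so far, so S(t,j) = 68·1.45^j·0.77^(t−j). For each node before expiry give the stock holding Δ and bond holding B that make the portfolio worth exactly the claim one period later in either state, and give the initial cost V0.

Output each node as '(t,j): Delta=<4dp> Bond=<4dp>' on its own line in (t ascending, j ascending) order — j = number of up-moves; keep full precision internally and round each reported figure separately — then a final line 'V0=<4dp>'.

Risk-neutral probability p* = (R−d)/(u−d) = (1.22−0.77)/(1.45−0.77) = 0.6618.
Terminal values V(3,·): V(3,0)=120.1758, V(3,1)=92.7601, V(3,2)=41.1331, V(3,3)=56.0865
  t=2,j=0: stock 40.3172 → up 58.4599 (V=92.7601), down 31.0442 (V=120.1758). Price 83.6336; hedge Δ=-1.0000, bond B=123.9508.
  t=2,j=1: stock 75.9220 → up 110.0869 (V=41.1331), down 58.4599 (V=92.7601). Price 48.0288; hedge Δ=-1.0000, bond B=123.9508.
  t=2,j=2: stock 142.9700 → up 207.3065 (V=56.0865), down 110.0869 (V=41.1331). Price 41.8268; hedge Δ=0.1538, bond B=19.8365.
  t=1,j=0: stock 52.3600 → up 75.9220 (V=48.0288), down 40.3172 (V=83.6336). Price 49.2390; hedge Δ=-1.0000, bond B=101.5990.
  t=1,j=1: stock 98.6000 → up 142.9700 (V=41.8268), down 75.9220 (V=48.0288). Price 36.0037; hedge Δ=-0.0925, bond B=45.1243.
  t=0,j=0: stock 68.0000 → up 98.6000 (V=36.0037), down 52.3600 (V=49.2390). Price 33.1806; hedge Δ=-0.2862, bond B=52.6443.
Each (Δ,B) replicates both successor values, so the strategy is self-financing and V0 is arbitrage-free.

(0,0): Delta=-0.2862 Bond=52.6443
(1,0): Delta=-1.0000 Bond=101.5990
(1,1): Delta=-0.0925 Bond=45.1243
(2,0): Delta=-1.0000 Bond=123.9508
(2,1): Delta=-1.0000 Bond=123.9508
(2,2): Delta=0.1538 Bond=19.8365
V0=33.1806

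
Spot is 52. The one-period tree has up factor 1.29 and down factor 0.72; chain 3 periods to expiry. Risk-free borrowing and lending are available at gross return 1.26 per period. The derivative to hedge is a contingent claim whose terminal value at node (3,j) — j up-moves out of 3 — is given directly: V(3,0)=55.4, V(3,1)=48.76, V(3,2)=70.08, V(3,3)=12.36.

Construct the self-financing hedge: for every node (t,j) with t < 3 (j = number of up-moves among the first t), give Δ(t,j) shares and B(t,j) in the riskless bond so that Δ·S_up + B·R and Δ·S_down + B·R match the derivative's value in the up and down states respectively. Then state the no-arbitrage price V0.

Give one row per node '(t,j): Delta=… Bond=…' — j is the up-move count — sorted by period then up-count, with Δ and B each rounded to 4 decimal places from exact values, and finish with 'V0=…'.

Risk-neutral probability p* = (R−d)/(u−d) = (1.26−0.72)/(1.29−0.72) = 0.9474.
At expiry t=3: V(3,0)=55.4000, V(3,1)=48.7600, V(3,2)=70.0800, V(3,3)=12.3600
  t=2,j=0: stock 26.9568 → up 34.7743 (V=48.7600), down 19.4089 (V=55.4000). Price 38.9758; hedge Δ=-0.4321, bond B=50.6249.
  t=2,j=1: stock 48.2976 → up 62.3039 (V=70.0800), down 34.7743 (V=48.7600). Price 54.7285; hedge Δ=0.7744, bond B=17.3250.
  t=2,j=2: stock 86.5332 → up 111.6278 (V=12.3600), down 62.3039 (V=70.0800). Price 12.2206; hedge Δ=-1.1702, bond B=113.4837.
  t=1,j=0: stock 37.4400 → up 48.2976 (V=54.7285), down 26.9568 (V=38.9758). Price 42.7773; hedge Δ=0.7382, bond B=15.1410.
  t=1,j=1: stock 67.0800 → up 86.5332 (V=12.2206), down 48.2976 (V=54.7285). Price 11.4745; hedge Δ=-1.1117, bond B=86.0498.
  t=0,j=0: stock 52.0000 → up 67.0800 (V=11.4745), down 37.4400 (V=42.7773). Price 10.4143; hedge Δ=-1.0561, bond B=65.3315.
Each (Δ,B) replicates both successor values, so the strategy is self-financing and V0 is arbitrage-free.

(0,0): Delta=-1.0561 Bond=65.3315
(1,0): Delta=0.7382 Bond=15.1410
(1,1): Delta=-1.1117 Bond=86.0498
(2,0): Delta=-0.4321 Bond=50.6249
(2,1): Delta=0.7744 Bond=17.3250
(2,2): Delta=-1.1702 Bond=113.4837
V0=10.4143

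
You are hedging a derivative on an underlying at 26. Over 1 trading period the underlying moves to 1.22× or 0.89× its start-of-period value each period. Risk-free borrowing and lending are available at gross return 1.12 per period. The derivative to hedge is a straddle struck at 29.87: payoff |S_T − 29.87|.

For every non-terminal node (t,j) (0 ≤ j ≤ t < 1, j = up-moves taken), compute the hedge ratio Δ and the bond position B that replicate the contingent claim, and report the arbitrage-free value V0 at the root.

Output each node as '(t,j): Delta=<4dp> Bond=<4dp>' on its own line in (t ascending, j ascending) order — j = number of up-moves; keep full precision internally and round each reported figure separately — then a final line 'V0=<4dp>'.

(0,0): Delta=-0.5688 Bond=17.7600
V0=2.9721

Under the risk-neutral measure, an up-move has probability p* = (R−d)/(u−d) = 0.6970 and values discount at R = 1.12.
Terminal payoffs: V(1,0)=6.7300, V(1,1)=1.8500
Node (0,0) S=26.0000: V=(p*·1.8500+(1−p*)·6.7300)/1.12=2.9721; Δ=(1.8500−6.7300)/(31.7200−23.1400)=-0.5688; B=V−Δ·S=17.7600
The time-0 hedge costs 2.9721, which is the no-arbitrage price.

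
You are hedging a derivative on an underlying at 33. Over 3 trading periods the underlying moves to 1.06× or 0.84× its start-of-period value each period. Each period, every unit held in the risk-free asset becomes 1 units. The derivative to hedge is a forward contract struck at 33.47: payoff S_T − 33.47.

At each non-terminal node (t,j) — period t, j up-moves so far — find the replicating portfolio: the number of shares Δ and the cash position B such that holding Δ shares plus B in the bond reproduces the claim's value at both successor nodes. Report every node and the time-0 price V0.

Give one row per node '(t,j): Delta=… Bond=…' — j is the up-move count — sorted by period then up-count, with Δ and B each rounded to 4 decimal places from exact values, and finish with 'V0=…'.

(0,0): Delta=1.0000 Bond=-33.4700
(1,0): Delta=1.0000 Bond=-33.4700
(1,1): Delta=1.0000 Bond=-33.4700
(2,0): Delta=1.0000 Bond=-33.4700
(2,1): Delta=1.0000 Bond=-33.4700
(2,2): Delta=1.0000 Bond=-33.4700
V0=-0.4700

The replicating-portfolio and risk-neutral prices coincide; use p* = (1−0.84)/(1.06−0.84) = 0.7273 for the latter.
Payoff layer (t=3): V(3,0)=-13.9108, V(3,1)=-8.7881, V(3,2)=-2.3238, V(3,3)=5.8335
(2,0): S=23.2848. Δ = (V_up−V_dn)/(S_up−S_dn) = (-8.7881−-13.9108)/(24.6819−19.5592) = 1.0000. V = [p*·-8.7881 + (1−p*)·-13.9108]/1 = -10.1852. B = V − Δ·S = -33.4700.
(2,1): S=29.3832. Δ = (V_up−V_dn)/(S_up−S_dn) = (-2.3238−-8.7881)/(31.1462−24.6819) = 1.0000. V = [p*·-2.3238 + (1−p*)·-8.7881]/1 = -4.0868. B = V − Δ·S = -33.4700.
(2,2): S=37.0788. Δ = (V_up−V_dn)/(S_up−S_dn) = (5.8335−-2.3238)/(39.3035−31.1462) = 1.0000. V = [p*·5.8335 + (1−p*)·-2.3238]/1 = 3.6088. B = V − Δ·S = -33.4700.
(1,0): S=27.7200. Δ = (V_up−V_dn)/(S_up−S_dn) = (-4.0868−-10.1852)/(29.3832−23.2848) = 1.0000. V = [p*·-4.0868 + (1−p*)·-10.1852]/1 = -5.7500. B = V − Δ·S = -33.4700.
(1,1): S=34.9800. Δ = (V_up−V_dn)/(S_up−S_dn) = (3.6088−-4.0868)/(37.0788−29.3832) = 1.0000. V = [p*·3.6088 + (1−p*)·-4.0868]/1 = 1.5100. B = V − Δ·S = -33.4700.
(0,0): S=33.0000. Δ = (V_up−V_dn)/(S_up−S_dn) = (1.5100−-5.7500)/(34.9800−27.7200) = 1.0000. V = [p*·1.5100 + (1−p*)·-5.7500]/1 = -0.4700. B = V − Δ·S = -33.4700.
Self-financing check: at every node Δ·S+B equals the discounted successor values.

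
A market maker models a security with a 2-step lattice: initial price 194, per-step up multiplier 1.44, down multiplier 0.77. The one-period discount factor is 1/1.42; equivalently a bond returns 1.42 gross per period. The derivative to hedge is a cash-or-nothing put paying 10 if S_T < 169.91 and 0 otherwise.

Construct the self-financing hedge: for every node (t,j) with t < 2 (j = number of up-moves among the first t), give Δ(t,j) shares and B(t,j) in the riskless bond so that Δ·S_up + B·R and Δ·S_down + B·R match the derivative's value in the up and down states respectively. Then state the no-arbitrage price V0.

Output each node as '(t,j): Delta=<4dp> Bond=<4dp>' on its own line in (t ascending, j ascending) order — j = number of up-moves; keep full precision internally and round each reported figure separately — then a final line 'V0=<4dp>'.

Under the risk-neutral measure, an up-move has probability p* = (R−d)/(u−d) = 0.9701 and values discount at R = 1.42.
Terminal payoffs: V(2,0)=10.0000, V(2,1)=0.0000, V(2,2)=0.0000
Node (1,0) S=149.3800: V=(p*·0.0000+(1−p*)·10.0000)/1.42=0.2102; Δ=(0.0000−10.0000)/(215.1072−115.0226)=-0.0999; B=V−Δ·S=15.1356
Node (1,1) S=279.3600: V=(p*·0.0000+(1−p*)·0.0000)/1.42=0.0000; Δ=(0.0000−0.0000)/(402.2784−215.1072)=0.0000; B=V−Δ·S=0.0000
Node (0,0) S=194.0000: V=(p*·0.0000+(1−p*)·0.2102)/1.42=0.0044; Δ=(0.0000−0.2102)/(279.3600−149.3800)=-0.0016; B=V−Δ·S=0.3182
The time-0 hedge costs 0.0044, which is the no-arbitrage price.

(0,0): Delta=-0.0016 Bond=0.3182
(1,0): Delta=-0.0999 Bond=15.1356
(1,1): Delta=0.0000 Bond=0.0000
V0=0.0044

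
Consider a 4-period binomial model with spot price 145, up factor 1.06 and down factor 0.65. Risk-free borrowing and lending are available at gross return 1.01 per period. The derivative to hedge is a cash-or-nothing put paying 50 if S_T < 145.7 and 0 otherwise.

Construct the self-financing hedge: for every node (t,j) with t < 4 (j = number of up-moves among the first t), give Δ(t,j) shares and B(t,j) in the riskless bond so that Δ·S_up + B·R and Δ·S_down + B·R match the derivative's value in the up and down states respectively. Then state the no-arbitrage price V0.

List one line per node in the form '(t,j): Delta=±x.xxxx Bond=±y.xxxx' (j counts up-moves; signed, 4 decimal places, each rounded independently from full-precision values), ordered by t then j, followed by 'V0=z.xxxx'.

Under the risk-neutral measure, an up-move has probability p* = (R−d)/(u−d) = 0.8780 and values discount at R = 1.01.
At expiry t=4: V(4,0)=50.0000, V(4,1)=50.0000, V(4,2)=50.0000, V(4,3)=50.0000, V(4,4)=0.0000
Node (3,0) S=39.8206: V=(p*·50.0000+(1−p*)·50.0000)/1.01=49.5050; Δ=(50.0000−50.0000)/(42.2099−25.8834)=0.0000; B=V−Δ·S=49.5050
Node (3,1) S=64.9383: V=(p*·50.0000+(1−p*)·50.0000)/1.01=49.5050; Δ=(50.0000−50.0000)/(68.8345−42.2099)=0.0000; B=V−Δ·S=49.5050
Node (3,2) S=105.8993: V=(p*·50.0000+(1−p*)·50.0000)/1.01=49.5050; Δ=(50.0000−50.0000)/(112.2533−68.8345)=0.0000; B=V−Δ·S=49.5050
Node (3,3) S=172.6973: V=(p*·0.0000+(1−p*)·50.0000)/1.01=6.0372; Δ=(0.0000−50.0000)/(183.0592−112.2533)=-0.7062; B=V−Δ·S=127.9884
Node (2,0) S=61.2625: V=(p*·49.5050+(1−p*)·49.5050)/1.01=49.0148; Δ=(49.5050−49.5050)/(64.9383−39.8206)=0.0000; B=V−Δ·S=49.0148
Node (2,1) S=99.9050: V=(p*·49.5050+(1−p*)·49.5050)/1.01=49.0148; Δ=(49.5050−49.5050)/(105.8993−64.9383)=0.0000; B=V−Δ·S=49.0148
Node (2,2) S=162.9220: V=(p*·6.0372+(1−p*)·49.5050)/1.01=11.2259; Δ=(6.0372−49.5050)/(172.6973−105.8993)=-0.6507; B=V−Δ·S=117.2448
Node (1,0) S=94.2500: V=(p*·49.0148+(1−p*)·49.0148)/1.01=48.5295; Δ=(49.0148−49.0148)/(99.9050−61.2625)=0.0000; B=V−Δ·S=48.5295
Node (1,1) S=153.7000: V=(p*·11.2259+(1−p*)·49.0148)/1.01=15.6775; Δ=(11.2259−49.0148)/(162.9220−99.9050)=-0.5997; B=V−Δ·S=107.8456
Node (0,0) S=145.0000: V=(p*·15.6775+(1−p*)·48.5295)/1.01=19.4890; Δ=(15.6775−48.5295)/(153.7000−94.2500)=-0.5526; B=V−Δ·S=99.6158
The time-0 hedge costs 19.4890, which is the no-arbitrage price.

(0,0): Delta=-0.5526 Bond=99.6158
(1,0): Delta=0.0000 Bond=48.5295
(1,1): Delta=-0.5997 Bond=107.8456
(2,0): Delta=0.0000 Bond=49.0148
(2,1): Delta=0.0000 Bond=49.0148
(2,2): Delta=-0.6507 Bond=117.2448
(3,0): Delta=0.0000 Bond=49.5050
(3,1): Delta=0.0000 Bond=49.5050
(3,2): Delta=0.0000 Bond=49.5050
(3,3): Delta=-0.7062 Bond=127.9884
V0=19.4890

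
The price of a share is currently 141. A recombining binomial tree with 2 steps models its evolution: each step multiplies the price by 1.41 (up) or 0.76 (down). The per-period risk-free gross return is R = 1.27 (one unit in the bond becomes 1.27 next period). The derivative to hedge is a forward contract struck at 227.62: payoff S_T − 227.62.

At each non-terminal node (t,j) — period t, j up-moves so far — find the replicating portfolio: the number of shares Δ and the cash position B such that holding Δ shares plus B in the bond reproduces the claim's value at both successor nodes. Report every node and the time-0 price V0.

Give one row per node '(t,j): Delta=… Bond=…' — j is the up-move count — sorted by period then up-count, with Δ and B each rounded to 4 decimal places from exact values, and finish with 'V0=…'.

(0,0): Delta=1.0000 Bond=-141.1247
(1,0): Delta=1.0000 Bond=-179.2283
(1,1): Delta=1.0000 Bond=-179.2283
V0=-0.1247

No-arbitrage ⇒ martingale measure with p* = (R−d)/(u−d) = 0.7846.
Terminal values V(2,·): V(2,0)=-146.1784, V(2,1)=-76.5244, V(2,2)=52.7021
  t=1,j=0: stock 107.1600 → up 151.0956 (V=-76.5244), down 81.4416 (V=-146.1784). Price -72.0683; hedge Δ=1.0000, bond B=-179.2283.
  t=1,j=1: stock 198.8100 → up 280.3221 (V=52.7021), down 151.0956 (V=-76.5244). Price 19.5817; hedge Δ=1.0000, bond B=-179.2283.
  t=0,j=0: stock 141.0000 → up 198.8100 (V=19.5817), down 107.1600 (V=-72.0683). Price -0.1247; hedge Δ=1.0000, bond B=-141.1247.
Self-financing check: at every node Δ·S+B equals the discounted successor values.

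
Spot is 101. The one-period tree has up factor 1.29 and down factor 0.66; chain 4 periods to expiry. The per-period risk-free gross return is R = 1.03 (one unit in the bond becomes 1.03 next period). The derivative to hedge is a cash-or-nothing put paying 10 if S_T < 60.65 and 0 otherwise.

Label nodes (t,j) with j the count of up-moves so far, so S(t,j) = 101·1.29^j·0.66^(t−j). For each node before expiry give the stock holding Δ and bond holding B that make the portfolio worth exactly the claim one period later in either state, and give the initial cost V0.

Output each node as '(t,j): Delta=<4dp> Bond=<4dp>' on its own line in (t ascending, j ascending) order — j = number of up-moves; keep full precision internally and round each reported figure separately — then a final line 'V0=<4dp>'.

(0,0): Delta=-0.0432 Bond=6.0840
(1,0): Delta=-0.1088 Bond=10.6423
(1,1): Delta=-0.0196 Bond=3.1916
(2,0): Delta=-0.2057 Bond=15.2255
(2,1): Delta=-0.0740 Bond=7.9654
(2,2): Delta=0.0000 Bond=0.0000
(3,0): Delta=0.0000 Bond=9.7087
(3,1): Delta=-0.2797 Bond=19.8798
(3,2): Delta=0.0000 Bond=0.0000
(3,3): Delta=0.0000 Bond=0.0000
V0=1.7249

No-arbitrage ⇒ martingale measure with p* = (R−d)/(u−d) = 0.5873.
Terminal payoffs: V(4,0)=10.0000, V(4,1)=10.0000, V(4,2)=0.0000, V(4,3)=0.0000, V(4,4)=0.0000
  t=3,j=0: stock 29.0371 → up 37.4579 (V=10.0000), down 19.1645 (V=10.0000). Price 9.7087; hedge Δ=0.0000, bond B=9.7087.
  t=3,j=1: stock 56.7543 → up 73.2131 (V=0.0000), down 37.4579 (V=10.0000). Price 4.0068; hedge Δ=-0.2797, bond B=19.8798.
  t=3,j=2: stock 110.9289 → up 143.0983 (V=0.0000), down 73.2131 (V=0.0000). Price 0.0000; hedge Δ=0.0000, bond B=0.0000.
  t=3,j=3: stock 216.8156 → up 279.6921 (V=0.0000), down 143.0983 (V=0.0000). Price 0.0000; hedge Δ=0.0000, bond B=0.0000.
  t=2,j=0: stock 43.9956 → up 56.7543 (V=4.0068), down 29.0371 (V=9.7087). Price 6.1747; hedge Δ=-0.2057, bond B=15.2255.
  t=2,j=1: stock 85.9914 → up 110.9289 (V=0.0000), down 56.7543 (V=4.0068). Price 1.6054; hedge Δ=-0.0740, bond B=7.9654.
  t=2,j=2: stock 168.0741 → up 216.8156 (V=0.0000), down 110.9289 (V=0.0000). Price 0.0000; hedge Δ=0.0000, bond B=0.0000.
  t=1,j=0: stock 66.6600 → up 85.9914 (V=1.6054), down 43.9956 (V=6.1747). Price 3.3895; hedge Δ=-0.1088, bond B=10.6423.
  t=1,j=1: stock 130.2900 → up 168.0741 (V=0.0000), down 85.9914 (V=1.6054). Price 0.6433; hedge Δ=-0.0196, bond B=3.1916.
  t=0,j=0: stock 101.0000 → up 130.2900 (V=0.6433), down 66.6600 (V=3.3895). Price 1.7249; hedge Δ=-0.0432, bond B=6.0840.
Self-financing check: at every node Δ·S+B equals the discounted successor values.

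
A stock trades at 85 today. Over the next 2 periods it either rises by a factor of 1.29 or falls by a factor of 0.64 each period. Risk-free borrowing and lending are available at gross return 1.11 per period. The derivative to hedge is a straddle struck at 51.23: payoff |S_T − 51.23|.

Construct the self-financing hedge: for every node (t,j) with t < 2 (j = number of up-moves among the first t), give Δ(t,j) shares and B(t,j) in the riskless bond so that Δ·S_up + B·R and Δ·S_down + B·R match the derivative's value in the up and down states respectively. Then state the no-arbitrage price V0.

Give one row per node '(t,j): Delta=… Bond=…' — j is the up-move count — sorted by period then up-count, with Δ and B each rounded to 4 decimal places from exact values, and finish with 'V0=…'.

Under the risk-neutral measure, an up-move has probability p* = (R−d)/(u−d) = 0.7231 and values discount at R = 1.11.
Terminal values V(2,·): V(2,0)=16.4140, V(2,1)=18.9460, V(2,2)=90.2185
  t=1,j=0: stock 54.4000 → up 70.1760 (V=18.9460), down 34.8160 (V=16.4140). Price 16.4368; hedge Δ=0.0716, bond B=12.5414.
  t=1,j=1: stock 109.6500 → up 141.4485 (V=90.2185), down 70.1760 (V=18.9460). Price 63.4968; hedge Δ=1.0000, bond B=-46.1532.
  t=0,j=0: stock 85.0000 → up 109.6500 (V=63.4968), down 54.4000 (V=16.4368). Price 45.4638; hedge Δ=0.8518, bond B=-26.9363.
Check: Δ(0,0)·S0 + B(0,0) = 45.4638 = V0.

(0,0): Delta=0.8518 Bond=-26.9363
(1,0): Delta=0.0716 Bond=12.5414
(1,1): Delta=1.0000 Bond=-46.1532
V0=45.4638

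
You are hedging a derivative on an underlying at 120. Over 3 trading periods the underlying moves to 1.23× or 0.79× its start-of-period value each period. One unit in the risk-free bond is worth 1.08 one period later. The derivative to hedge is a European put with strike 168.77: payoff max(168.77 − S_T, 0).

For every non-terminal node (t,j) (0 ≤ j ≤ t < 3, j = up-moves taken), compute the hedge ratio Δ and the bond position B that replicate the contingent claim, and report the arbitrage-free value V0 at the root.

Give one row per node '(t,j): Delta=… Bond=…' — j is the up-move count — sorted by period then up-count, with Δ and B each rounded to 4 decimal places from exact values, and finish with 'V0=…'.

No-arbitrage ⇒ martingale measure with p* = (R−d)/(u−d) = 0.6591.
Terminal values V(3,·): V(3,0)=109.6053, V(3,1)=76.6528, V(3,2)=25.3471, V(3,3)=0.0000
Node (2,0) S=74.8920: V=(p*·76.6528+(1−p*)·109.6053)/1.08=81.3765; Δ=(76.6528−109.6053)/(92.1172−59.1647)=-1.0000; B=V−Δ·S=156.2685
Node (2,1) S=116.6040: V=(p*·25.3471+(1−p*)·76.6528)/1.08=39.6645; Δ=(25.3471−76.6528)/(143.4229−92.1172)=-1.0000; B=V−Δ·S=156.2685
Node (2,2) S=181.5480: V=(p*·0.0000+(1−p*)·25.3471)/1.08=8.0010; Δ=(0.0000−25.3471)/(223.3040−143.4229)=-0.3173; B=V−Δ·S=65.6080
Node (1,0) S=94.8000: V=(p*·39.6645+(1−p*)·81.3765)/1.08=49.8931; Δ=(39.6645−81.3765)/(116.6040−74.8920)=-1.0000; B=V−Δ·S=144.6931
Node (1,1) S=147.6000: V=(p*·8.0010+(1−p*)·39.6645)/1.08=17.4031; Δ=(8.0010−39.6645)/(181.5480−116.6040)=-0.4876; B=V−Δ·S=89.3657
Node (0,0) S=120.0000: V=(p*·17.4031+(1−p*)·49.8931)/1.08=26.3697; Δ=(17.4031−49.8931)/(147.6000−94.8000)=-0.6153; B=V−Δ·S=100.2105
Self-financing check: at every node Δ·S+B equals the discounted successor values.

(0,0): Delta=-0.6153 Bond=100.2105
(1,0): Delta=-1.0000 Bond=144.6931
(1,1): Delta=-0.4876 Bond=89.3657
(2,0): Delta=-1.0000 Bond=156.2685
(2,1): Delta=-1.0000 Bond=156.2685
(2,2): Delta=-0.3173 Bond=65.6080
V0=26.3697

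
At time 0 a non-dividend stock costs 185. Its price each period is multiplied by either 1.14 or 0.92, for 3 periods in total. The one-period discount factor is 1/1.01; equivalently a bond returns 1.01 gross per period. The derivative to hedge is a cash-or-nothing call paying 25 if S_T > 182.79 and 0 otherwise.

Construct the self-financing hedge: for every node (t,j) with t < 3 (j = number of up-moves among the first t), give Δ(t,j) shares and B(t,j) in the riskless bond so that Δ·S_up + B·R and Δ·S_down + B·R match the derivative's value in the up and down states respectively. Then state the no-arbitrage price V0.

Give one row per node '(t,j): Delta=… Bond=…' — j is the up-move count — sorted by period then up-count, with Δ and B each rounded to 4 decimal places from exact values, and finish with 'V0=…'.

Under the risk-neutral measure, an up-move has probability p* = (R−d)/(u−d) = 0.4091 and values discount at R = 1.01.
Payoff layer (t=3): V(3,0)=0.0000, V(3,1)=0.0000, V(3,2)=25.0000, V(3,3)=25.0000
Node (2,0) S=156.5840: V=(p*·0.0000+(1−p*)·0.0000)/1.01=0.0000; Δ=(0.0000−0.0000)/(178.5058−144.0573)=0.0000; B=V−Δ·S=0.0000
Node (2,1) S=194.0280: V=(p*·25.0000+(1−p*)·0.0000)/1.01=10.1260; Δ=(25.0000−0.0000)/(221.1919−178.5058)=0.5857; B=V−Δ·S=-103.5104
Node (2,2) S=240.4260: V=(p*·25.0000+(1−p*)·25.0000)/1.01=24.7525; Δ=(25.0000−25.0000)/(274.0856−221.1919)=0.0000; B=V−Δ·S=24.7525
Node (1,0) S=170.2000: V=(p*·10.1260+(1−p*)·0.0000)/1.01=4.1014; Δ=(10.1260−0.0000)/(194.0280−156.5840)=0.2704; B=V−Δ·S=-41.9259
Node (1,1) S=210.9000: V=(p*·24.7525+(1−p*)·10.1260)/1.01=15.9501; Δ=(24.7525−10.1260)/(240.4260−194.0280)=0.3152; B=V−Δ·S=-50.5339
Node (0,0) S=185.0000: V=(p*·15.9501+(1−p*)·4.1014)/1.01=8.8600; Δ=(15.9501−4.1014)/(210.9000−170.2000)=0.2911; B=V−Δ·S=-44.9974
Check: Δ(0,0)·S0 + B(0,0) = 8.8600 = V0.

(0,0): Delta=0.2911 Bond=-44.9974
(1,0): Delta=0.2704 Bond=-41.9259
(1,1): Delta=0.3152 Bond=-50.5339
(2,0): Delta=0.0000 Bond=0.0000
(2,1): Delta=0.5857 Bond=-103.5104
(2,2): Delta=0.0000 Bond=24.7525
V0=8.8600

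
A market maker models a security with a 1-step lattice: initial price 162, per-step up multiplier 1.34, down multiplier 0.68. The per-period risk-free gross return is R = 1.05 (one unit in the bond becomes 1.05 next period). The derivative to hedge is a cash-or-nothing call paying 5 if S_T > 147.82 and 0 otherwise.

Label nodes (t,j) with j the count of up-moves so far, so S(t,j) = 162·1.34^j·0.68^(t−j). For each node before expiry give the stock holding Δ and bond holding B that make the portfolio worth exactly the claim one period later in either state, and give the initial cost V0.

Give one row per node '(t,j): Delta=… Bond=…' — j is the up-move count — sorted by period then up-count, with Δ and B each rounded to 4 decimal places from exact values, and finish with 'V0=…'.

No-arbitrage ⇒ martingale measure with p* = (R−d)/(u−d) = 0.5606.
Payoff layer (t=1): V(1,0)=0.0000, V(1,1)=5.0000
  t=0,j=0: stock 162.0000 → up 217.0800 (V=5.0000), down 110.1600 (V=0.0000). Price 2.6696; hedge Δ=0.0468, bond B=-4.9062.
Check: Δ(0,0)·S0 + B(0,0) = 2.6696 = V0.

(0,0): Delta=0.0468 Bond=-4.9062
V0=2.6696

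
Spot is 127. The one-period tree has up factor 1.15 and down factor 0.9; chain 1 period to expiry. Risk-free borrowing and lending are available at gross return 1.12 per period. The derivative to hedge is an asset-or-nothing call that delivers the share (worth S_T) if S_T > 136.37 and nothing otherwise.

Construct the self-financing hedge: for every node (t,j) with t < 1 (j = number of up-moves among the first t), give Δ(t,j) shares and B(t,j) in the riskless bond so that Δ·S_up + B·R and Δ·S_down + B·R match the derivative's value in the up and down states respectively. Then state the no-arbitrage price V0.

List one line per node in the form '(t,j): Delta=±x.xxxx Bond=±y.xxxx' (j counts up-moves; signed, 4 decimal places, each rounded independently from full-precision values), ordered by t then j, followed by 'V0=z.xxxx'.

Risk-neutral probability p* = (R−d)/(u−d) = (1.12−0.9)/(1.15−0.9) = 0.8800.
Terminal values V(1,·): V(1,0)=0.0000, V(1,1)=146.0500
  t=0,j=0: stock 127.0000 → up 146.0500 (V=146.0500), down 114.3000 (V=0.0000). Price 114.7536; hedge Δ=4.6000, bond B=-469.4464.
Root portfolio cost Δ·127+B reproduces V0=114.7536.

(0,0): Delta=4.6000 Bond=-469.4464
V0=114.7536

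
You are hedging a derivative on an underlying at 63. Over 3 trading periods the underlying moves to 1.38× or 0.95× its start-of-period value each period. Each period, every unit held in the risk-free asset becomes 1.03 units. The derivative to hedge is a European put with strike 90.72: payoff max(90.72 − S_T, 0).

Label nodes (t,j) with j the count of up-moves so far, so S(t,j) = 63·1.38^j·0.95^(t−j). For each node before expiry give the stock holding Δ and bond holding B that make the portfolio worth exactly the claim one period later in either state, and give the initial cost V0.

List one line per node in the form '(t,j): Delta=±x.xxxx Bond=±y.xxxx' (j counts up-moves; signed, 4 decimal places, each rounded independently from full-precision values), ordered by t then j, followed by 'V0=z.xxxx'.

Under the risk-neutral measure, an up-move has probability p* = (R−d)/(u−d) = 0.1860 and values discount at R = 1.03.
Payoff layer (t=3): V(3,0)=36.7054, V(3,1)=12.2567, V(3,2)=0.0000, V(3,3)=0.0000
  t=2,j=0: stock 56.8575 → up 78.4633 (V=12.2567), down 54.0146 (V=36.7054). Price 31.2202; hedge Δ=-1.0000, bond B=88.0777.
  t=2,j=1: stock 82.5930 → up 113.9783 (V=0.0000), down 78.4633 (V=12.2567). Price 9.6858; hedge Δ=-0.3451, bond B=38.1896.
  t=2,j=2: stock 119.9772 → up 165.5685 (V=0.0000), down 113.9783 (V=0.0000). Price 0.0000; hedge Δ=0.0000, bond B=0.0000.
  t=1,j=0: stock 59.8500 → up 82.5930 (V=9.6858), down 56.8575 (V=31.2202). Price 26.4211; hedge Δ=-0.8368, bond B=76.5011.
  t=1,j=1: stock 86.9400 → up 119.9772 (V=0.0000), down 82.5930 (V=9.6858). Price 7.6541; hedge Δ=-0.2591, bond B=30.1792.
  t=0,j=0: stock 63.0000 → up 86.9400 (V=7.6541), down 59.8500 (V=26.4211). Price 22.2617; hedge Δ=-0.6928, bond B=65.9059.
Root portfolio cost Δ·63+B reproduces V0=22.2617.

(0,0): Delta=-0.6928 Bond=65.9059
(1,0): Delta=-0.8368 Bond=76.5011
(1,1): Delta=-0.2591 Bond=30.1792
(2,0): Delta=-1.0000 Bond=88.0777
(2,1): Delta=-0.3451 Bond=38.1896
(2,2): Delta=0.0000 Bond=0.0000
V0=22.2617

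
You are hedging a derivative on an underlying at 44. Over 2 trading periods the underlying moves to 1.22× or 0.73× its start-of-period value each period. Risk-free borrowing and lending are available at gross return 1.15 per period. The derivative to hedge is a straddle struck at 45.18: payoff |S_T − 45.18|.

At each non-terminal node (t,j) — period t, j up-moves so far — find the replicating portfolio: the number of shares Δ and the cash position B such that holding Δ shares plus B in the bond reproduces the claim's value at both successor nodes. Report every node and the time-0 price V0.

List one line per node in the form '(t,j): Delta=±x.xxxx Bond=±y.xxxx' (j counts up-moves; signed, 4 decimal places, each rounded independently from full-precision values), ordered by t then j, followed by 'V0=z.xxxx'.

(0,0): Delta=0.4042 Bond=-5.0582
(1,0): Delta=-1.0000 Bond=39.2870
(1,1): Delta=0.5443 Bond=-13.3342
V0=12.7279

No-arbitrage ⇒ martingale measure with p* = (R−d)/(u−d) = 0.8571.
Terminal payoffs: V(2,0)=21.7324, V(2,1)=5.9936, V(2,2)=20.3096
Node (1,0) S=32.1200: V=(p*·5.9936+(1−p*)·21.7324)/1.15=7.1670; Δ=(5.9936−21.7324)/(39.1864−23.4476)=-1.0000; B=V−Δ·S=39.2870
Node (1,1) S=53.6800: V=(p*·20.3096+(1−p*)·5.9936)/1.15=15.8821; Δ=(20.3096−5.9936)/(65.4896−39.1864)=0.5443; B=V−Δ·S=-13.3342
Node (0,0) S=44.0000: V=(p*·15.8821+(1−p*)·7.1670)/1.15=12.7279; Δ=(15.8821−7.1670)/(53.6800−32.1200)=0.4042; B=V−Δ·S=-5.0582
Each (Δ,B) replicates both successor values, so the strategy is self-financing and V0 is arbitrage-free.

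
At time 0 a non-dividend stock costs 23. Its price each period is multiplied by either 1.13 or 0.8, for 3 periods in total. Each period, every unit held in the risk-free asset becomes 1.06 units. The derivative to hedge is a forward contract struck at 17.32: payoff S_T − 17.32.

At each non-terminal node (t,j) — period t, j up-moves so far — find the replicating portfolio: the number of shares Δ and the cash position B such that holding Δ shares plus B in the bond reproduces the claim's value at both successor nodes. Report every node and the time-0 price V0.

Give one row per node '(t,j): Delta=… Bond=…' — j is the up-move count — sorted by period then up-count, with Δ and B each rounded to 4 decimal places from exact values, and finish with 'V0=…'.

(0,0): Delta=1.0000 Bond=-14.5422
(1,0): Delta=1.0000 Bond=-15.4147
(1,1): Delta=1.0000 Bond=-15.4147
(2,0): Delta=1.0000 Bond=-16.3396
(2,1): Delta=1.0000 Bond=-16.3396
(2,2): Delta=1.0000 Bond=-16.3396
V0=8.4578

Risk-neutral probability p* = (R−d)/(u−d) = (1.06−0.8)/(1.13−0.8) = 0.7879.
Terminal values V(3,·): V(3,0)=-5.5440, V(3,1)=-0.6864, V(3,2)=6.1750, V(3,3)=15.8666
Node (2,0) S=14.7200: V=(p*·-0.6864+(1−p*)·-5.5440)/1.06=-1.6196; Δ=(-0.6864−-5.5440)/(16.6336−11.7760)=1.0000; B=V−Δ·S=-16.3396
Node (2,1) S=20.7920: V=(p*·6.1750+(1−p*)·-0.6864)/1.06=4.4524; Δ=(6.1750−-0.6864)/(23.4950−16.6336)=1.0000; B=V−Δ·S=-16.3396
Node (2,2) S=29.3687: V=(p*·15.8666+(1−p*)·6.1750)/1.06=13.0291; Δ=(15.8666−6.1750)/(33.1866−23.4950)=1.0000; B=V−Δ·S=-16.3396
Node (1,0) S=18.4000: V=(p*·4.4524+(1−p*)·-1.6196)/1.06=2.9853; Δ=(4.4524−-1.6196)/(20.7920−14.7200)=1.0000; B=V−Δ·S=-15.4147
Node (1,1) S=25.9900: V=(p*·13.0291+(1−p*)·4.4524)/1.06=10.5753; Δ=(13.0291−4.4524)/(29.3687−20.7920)=1.0000; B=V−Δ·S=-15.4147
Node (0,0) S=23.0000: V=(p*·10.5753+(1−p*)·2.9853)/1.06=8.4578; Δ=(10.5753−2.9853)/(25.9900−18.4000)=1.0000; B=V−Δ·S=-14.5422
Each (Δ,B) replicates both successor values, so the strategy is self-financing and V0 is arbitrage-free.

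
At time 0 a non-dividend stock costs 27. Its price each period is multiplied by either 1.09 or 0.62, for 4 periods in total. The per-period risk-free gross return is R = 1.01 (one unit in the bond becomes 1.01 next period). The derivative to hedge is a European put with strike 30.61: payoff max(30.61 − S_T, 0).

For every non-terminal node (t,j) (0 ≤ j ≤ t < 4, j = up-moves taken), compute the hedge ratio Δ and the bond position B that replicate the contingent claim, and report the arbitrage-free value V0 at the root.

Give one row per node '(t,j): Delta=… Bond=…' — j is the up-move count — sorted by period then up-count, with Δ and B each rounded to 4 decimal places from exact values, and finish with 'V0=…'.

Risk-neutral probability p* = (R−d)/(u−d) = (1.01−0.62)/(1.09−0.62) = 0.8298.
Payoff layer (t=4): V(4,0)=26.6204, V(4,1)=23.5960, V(4,2)=18.2789, V(4,3)=8.9312, V(4,4)=0.0000
Node (3,0) S=6.4349: V=(p*·23.5960+(1−p*)·26.6204)/1.01=23.8721; Δ=(23.5960−26.6204)/(7.0140−3.9896)=-1.0000; B=V−Δ·S=30.3069
Node (3,1) S=11.3129: V=(p*·18.2789+(1−p*)·23.5960)/1.01=18.9940; Δ=(18.2789−23.5960)/(12.3311−7.0140)=-1.0000; B=V−Δ·S=30.3069
Node (3,2) S=19.8888: V=(p*·8.9312+(1−p*)·18.2789)/1.01=10.4181; Δ=(8.9312−18.2789)/(21.6788−12.3311)=-1.0000; B=V−Δ·S=30.3069
Node (3,3) S=34.9658: V=(p*·0.0000+(1−p*)·8.9312)/1.01=1.5052; Δ=(0.0000−8.9312)/(38.1127−21.6788)=-0.5435; B=V−Δ·S=20.5077
Node (2,0) S=10.3788: V=(p*·18.9940+(1−p*)·23.8721)/1.01=19.6281; Δ=(18.9940−23.8721)/(11.3129−6.4349)=-1.0000; B=V−Δ·S=30.0069
Node (2,1) S=18.2466: V=(p*·10.4181+(1−p*)·18.9940)/1.01=11.7603; Δ=(10.4181−18.9940)/(19.8888−11.3129)=-1.0000; B=V−Δ·S=30.0069
Node (2,2) S=32.0787: V=(p*·1.5052+(1−p*)·10.4181)/1.01=2.9923; Δ=(1.5052−10.4181)/(34.9658−19.8888)=-0.5912; B=V−Δ·S=21.9561
Node (1,0) S=16.7400: V=(p*·11.7603+(1−p*)·19.6281)/1.01=12.9698; Δ=(11.7603−19.6281)/(18.2466−10.3788)=-1.0000; B=V−Δ·S=29.7098
Node (1,1) S=29.4300: V=(p*·2.9923+(1−p*)·11.7603)/1.01=4.4403; Δ=(2.9923−11.7603)/(32.0787−18.2466)=-0.6339; B=V−Δ·S=23.0955
Node (0,0) S=27.0000: V=(p*·4.4403+(1−p*)·12.9698)/1.01=5.8338; Δ=(4.4403−12.9698)/(29.4300−16.7400)=-0.6721; B=V−Δ·S=23.9815
Self-financing check: at every node Δ·S+B equals the discounted successor values.

(0,0): Delta=-0.6721 Bond=23.9815
(1,0): Delta=-1.0000 Bond=29.7098
(1,1): Delta=-0.6339 Bond=23.0955
(2,0): Delta=-1.0000 Bond=30.0069
(2,1): Delta=-1.0000 Bond=30.0069
(2,2): Delta=-0.5912 Bond=21.9561
(3,0): Delta=-1.0000 Bond=30.3069
(3,1): Delta=-1.0000 Bond=30.3069
(3,2): Delta=-1.0000 Bond=30.3069
(3,3): Delta=-0.5435 Bond=20.5077
V0=5.8338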